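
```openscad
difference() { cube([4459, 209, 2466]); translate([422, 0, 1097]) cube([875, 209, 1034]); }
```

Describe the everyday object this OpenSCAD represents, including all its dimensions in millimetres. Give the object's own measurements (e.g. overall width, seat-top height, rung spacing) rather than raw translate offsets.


A wall 4459 mm long (x), 209 mm thick (y), 2466 mm tall, with a rectangular window opening cut through it. The opening is 875 mm wide and 1034 mm tall; its sill is at z = 1097 mm and its near (−x) edge is 422 mm from the wall's −x end. The opening passes through the full wall thickness.


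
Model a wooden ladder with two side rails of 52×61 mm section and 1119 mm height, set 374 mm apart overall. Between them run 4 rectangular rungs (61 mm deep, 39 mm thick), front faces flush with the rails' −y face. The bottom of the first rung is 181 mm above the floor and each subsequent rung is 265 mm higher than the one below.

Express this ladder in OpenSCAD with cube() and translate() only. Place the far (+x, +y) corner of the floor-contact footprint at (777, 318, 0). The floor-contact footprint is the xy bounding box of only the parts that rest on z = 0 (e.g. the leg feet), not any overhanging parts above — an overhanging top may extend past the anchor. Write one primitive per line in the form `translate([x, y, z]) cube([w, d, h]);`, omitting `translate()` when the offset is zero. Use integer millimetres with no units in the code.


translate([403, 257, 0]) cube([52, 61, 1119]);
translate([725, 257, 0]) cube([52, 61, 1119]);
translate([455, 257, 181]) cube([270, 61, 39]);
translate([455, 257, 446]) cube([270, 61, 39]);
translate([455, 257, 711]) cube([270, 61, 39]);
translate([455, 257, 976]) cube([270, 61, 39]);


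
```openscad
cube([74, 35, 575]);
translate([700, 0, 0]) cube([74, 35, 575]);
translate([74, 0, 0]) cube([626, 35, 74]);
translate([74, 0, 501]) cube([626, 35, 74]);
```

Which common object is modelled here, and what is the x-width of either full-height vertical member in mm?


A picture frame. The border width is 74 mm.

Four thin pieces enclosing a rectangular opening — a picture frame. The two full-height stiles are 575 mm tall; the top rail sits at z = 501 and is 74 mm tall, so the border above the opening is 575 − 501 = 74 mm, matching the stile x-width.


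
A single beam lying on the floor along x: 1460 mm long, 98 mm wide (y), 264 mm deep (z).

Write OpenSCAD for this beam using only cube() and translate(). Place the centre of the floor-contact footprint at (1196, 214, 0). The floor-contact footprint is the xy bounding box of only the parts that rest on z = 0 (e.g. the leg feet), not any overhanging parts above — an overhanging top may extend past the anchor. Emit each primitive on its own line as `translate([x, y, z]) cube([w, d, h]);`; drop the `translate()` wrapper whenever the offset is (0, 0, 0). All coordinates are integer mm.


translate([466, 165, 0]) cube([1460, 98, 264]);


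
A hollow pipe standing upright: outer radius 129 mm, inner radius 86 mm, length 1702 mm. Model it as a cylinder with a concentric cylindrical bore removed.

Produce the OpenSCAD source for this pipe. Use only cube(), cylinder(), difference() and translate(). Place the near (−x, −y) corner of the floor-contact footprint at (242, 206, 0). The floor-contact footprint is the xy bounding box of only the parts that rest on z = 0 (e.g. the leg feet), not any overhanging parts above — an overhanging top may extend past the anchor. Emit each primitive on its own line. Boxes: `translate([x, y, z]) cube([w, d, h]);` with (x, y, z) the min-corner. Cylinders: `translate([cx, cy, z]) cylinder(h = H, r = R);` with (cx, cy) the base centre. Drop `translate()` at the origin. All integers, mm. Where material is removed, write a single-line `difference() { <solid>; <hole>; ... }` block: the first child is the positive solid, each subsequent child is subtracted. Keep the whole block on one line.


difference() { translate([371, 335, 0]) cylinder(h = 1702, r = 129); translate([371, 335, 0]) cylinder(h = 1702, r = 86); }


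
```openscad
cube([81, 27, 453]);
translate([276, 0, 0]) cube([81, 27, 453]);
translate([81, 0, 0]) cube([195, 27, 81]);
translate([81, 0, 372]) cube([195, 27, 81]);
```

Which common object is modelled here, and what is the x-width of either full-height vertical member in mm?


A picture frame. The border width is 81 mm.

Four thin pieces enclosing a rectangular opening — a picture frame. The two full-height stiles are 453 mm tall; the top rail sits at z = 372 and is 81 mm tall, so the border above the opening is 453 − 372 = 81 mm, matching the stile x-width.


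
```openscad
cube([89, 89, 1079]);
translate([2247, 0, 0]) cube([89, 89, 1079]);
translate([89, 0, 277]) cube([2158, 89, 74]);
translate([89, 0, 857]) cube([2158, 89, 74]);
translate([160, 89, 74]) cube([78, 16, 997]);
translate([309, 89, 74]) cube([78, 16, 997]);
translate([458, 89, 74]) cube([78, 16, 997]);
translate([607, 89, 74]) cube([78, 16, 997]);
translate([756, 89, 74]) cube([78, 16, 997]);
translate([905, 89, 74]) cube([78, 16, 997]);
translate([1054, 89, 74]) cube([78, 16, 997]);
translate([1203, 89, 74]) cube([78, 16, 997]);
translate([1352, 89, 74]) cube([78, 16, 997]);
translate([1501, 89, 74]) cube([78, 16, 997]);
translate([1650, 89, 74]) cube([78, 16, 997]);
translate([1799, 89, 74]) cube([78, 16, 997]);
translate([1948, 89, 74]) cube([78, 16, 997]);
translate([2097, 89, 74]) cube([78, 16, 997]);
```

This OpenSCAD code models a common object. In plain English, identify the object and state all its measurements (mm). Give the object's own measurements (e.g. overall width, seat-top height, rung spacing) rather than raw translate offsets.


A fence section. Two 89×89 mm posts, 1079 mm tall, stand on the floor with a clear span of 2158 mm between their inner faces. Two horizontal rails of 89×74 mm section span the gap between the posts with their undersides at z = 277 mm and z = 857 mm, flush with the posts' −y face. 14 pickets, each 78 mm wide, 16 mm thick and 997 mm tall, are fixed to the +y face of the rails with their bottoms at z = 74 mm, spaced across the span with a 71 mm gap after the −x post and between neighbouring pickets, with 72 mm left before the +x post.


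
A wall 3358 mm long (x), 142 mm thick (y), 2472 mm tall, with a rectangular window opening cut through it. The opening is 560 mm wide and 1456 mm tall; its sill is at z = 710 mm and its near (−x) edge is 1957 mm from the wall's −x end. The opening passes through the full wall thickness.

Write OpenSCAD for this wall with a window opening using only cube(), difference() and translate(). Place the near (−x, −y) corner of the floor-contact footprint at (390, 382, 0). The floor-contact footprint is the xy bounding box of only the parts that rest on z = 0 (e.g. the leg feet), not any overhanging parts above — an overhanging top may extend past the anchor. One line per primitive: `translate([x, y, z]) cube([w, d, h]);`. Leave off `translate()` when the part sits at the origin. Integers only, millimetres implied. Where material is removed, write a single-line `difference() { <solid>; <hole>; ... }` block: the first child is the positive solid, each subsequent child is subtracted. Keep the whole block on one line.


difference() { translate([390, 382, 0]) cube([3358, 142, 2472]); translate([2347, 382, 710]) cube([560, 142, 1456]); }


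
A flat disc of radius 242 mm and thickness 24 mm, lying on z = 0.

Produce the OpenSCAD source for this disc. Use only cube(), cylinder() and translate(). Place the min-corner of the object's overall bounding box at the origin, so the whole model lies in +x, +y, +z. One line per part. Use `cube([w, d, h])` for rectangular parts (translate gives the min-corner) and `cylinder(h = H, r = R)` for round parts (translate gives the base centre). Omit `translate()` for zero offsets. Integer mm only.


translate([242, 242, 0]) cylinder(h = 24, r = 242);


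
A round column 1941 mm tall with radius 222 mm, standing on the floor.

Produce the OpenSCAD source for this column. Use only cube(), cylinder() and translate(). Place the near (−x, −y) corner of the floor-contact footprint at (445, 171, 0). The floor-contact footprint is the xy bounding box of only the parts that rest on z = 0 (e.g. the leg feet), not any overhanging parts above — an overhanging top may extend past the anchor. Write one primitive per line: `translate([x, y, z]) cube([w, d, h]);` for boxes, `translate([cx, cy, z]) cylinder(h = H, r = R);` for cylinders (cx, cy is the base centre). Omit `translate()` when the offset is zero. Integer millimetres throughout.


translate([667, 393, 0]) cylinder(h = 1941, r = 222);


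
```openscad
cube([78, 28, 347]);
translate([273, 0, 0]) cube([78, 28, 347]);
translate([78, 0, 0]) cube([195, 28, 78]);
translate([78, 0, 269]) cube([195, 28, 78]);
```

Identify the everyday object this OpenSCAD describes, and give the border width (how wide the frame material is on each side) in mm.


A picture frame. The border width is 78 mm.

Four thin pieces enclosing a rectangular opening — a picture frame. The two full-height stiles are 347 mm tall; the top rail sits at z = 269 and is 78 mm tall, so the border above the opening is 347 − 269 = 78 mm, matching the stile x-width.


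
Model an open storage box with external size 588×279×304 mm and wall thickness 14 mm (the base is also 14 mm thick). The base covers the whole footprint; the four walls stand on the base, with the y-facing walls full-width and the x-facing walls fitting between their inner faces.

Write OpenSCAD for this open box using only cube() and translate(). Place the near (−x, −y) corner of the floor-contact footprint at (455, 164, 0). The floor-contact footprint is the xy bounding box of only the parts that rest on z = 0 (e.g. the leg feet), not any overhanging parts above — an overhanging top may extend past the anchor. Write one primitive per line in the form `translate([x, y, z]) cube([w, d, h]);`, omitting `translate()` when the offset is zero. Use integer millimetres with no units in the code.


translate([455, 164, 0]) cube([588, 279, 14]);
translate([455, 164, 14]) cube([588, 14, 290]);
translate([455, 429, 14]) cube([588, 14, 290]);
translate([455, 178, 14]) cube([14, 251, 290]);
translate([1029, 178, 14]) cube([14, 251, 290]);


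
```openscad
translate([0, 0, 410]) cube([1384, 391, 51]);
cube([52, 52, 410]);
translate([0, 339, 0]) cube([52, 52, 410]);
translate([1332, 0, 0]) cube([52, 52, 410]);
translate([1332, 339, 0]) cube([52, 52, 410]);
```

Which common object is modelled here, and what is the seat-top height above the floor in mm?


A bench. The seat-top height is 461 mm.

A long slab on four corner posts — a bench. The slab sits at z = 410 with thickness 51, so the top is 410 + 51 = 461 mm.


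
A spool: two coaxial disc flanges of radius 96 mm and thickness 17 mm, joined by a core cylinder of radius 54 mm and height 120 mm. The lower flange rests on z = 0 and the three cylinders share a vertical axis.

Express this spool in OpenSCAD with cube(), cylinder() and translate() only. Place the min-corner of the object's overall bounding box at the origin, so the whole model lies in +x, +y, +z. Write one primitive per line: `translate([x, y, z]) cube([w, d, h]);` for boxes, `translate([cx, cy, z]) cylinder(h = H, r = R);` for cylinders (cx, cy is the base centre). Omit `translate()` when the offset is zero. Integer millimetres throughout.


translate([96, 96, 0]) cylinder(h = 17, r = 96);
translate([96, 96, 17]) cylinder(h = 120, r = 54);
translate([96, 96, 137]) cylinder(h = 17, r = 96);


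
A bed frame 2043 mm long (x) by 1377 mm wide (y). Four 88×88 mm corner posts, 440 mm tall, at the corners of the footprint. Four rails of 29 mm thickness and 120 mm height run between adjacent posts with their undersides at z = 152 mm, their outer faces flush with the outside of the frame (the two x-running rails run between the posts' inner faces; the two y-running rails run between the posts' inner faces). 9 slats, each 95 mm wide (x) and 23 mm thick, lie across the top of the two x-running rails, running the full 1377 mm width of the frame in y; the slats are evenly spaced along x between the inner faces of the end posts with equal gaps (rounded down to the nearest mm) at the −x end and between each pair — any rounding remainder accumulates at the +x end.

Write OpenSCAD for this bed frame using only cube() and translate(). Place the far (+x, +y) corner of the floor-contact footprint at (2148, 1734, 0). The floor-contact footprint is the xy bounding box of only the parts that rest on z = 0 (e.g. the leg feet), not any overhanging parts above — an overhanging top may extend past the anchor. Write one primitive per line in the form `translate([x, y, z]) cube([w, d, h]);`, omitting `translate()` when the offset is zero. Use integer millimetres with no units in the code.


// slat z = rail_z + rail_h = 152 + 120 = 272
// slat gap = ⌊(1867 − 9·95) / 10⌋ = 101
translate([105, 357, 0]) cube([88, 88, 440]);
translate([105, 1646, 0]) cube([88, 88, 440]);
translate([2060, 357, 0]) cube([88, 88, 440]);
translate([2060, 1646, 0]) cube([88, 88, 440]);
translate([193, 357, 152]) cube([1867, 29, 120]);
translate([193, 1705, 152]) cube([1867, 29, 120]);
translate([105, 445, 152]) cube([29, 1201, 120]);
translate([2119, 445, 152]) cube([29, 1201, 120]);
translate([294, 357, 272]) cube([95, 1377, 23]);
translate([490, 357, 272]) cube([95, 1377, 23]);
translate([686, 357, 272]) cube([95, 1377, 23]);
translate([882, 357, 272]) cube([95, 1377, 23]);
translate([1078, 357, 272]) cube([95, 1377, 23]);
translate([1274, 357, 272]) cube([95, 1377, 23]);
translate([1470, 357, 272]) cube([95, 1377, 23]);
translate([1666, 357, 272]) cube([95, 1377, 23]);
translate([1862, 357, 272]) cube([95, 1377, 23]);


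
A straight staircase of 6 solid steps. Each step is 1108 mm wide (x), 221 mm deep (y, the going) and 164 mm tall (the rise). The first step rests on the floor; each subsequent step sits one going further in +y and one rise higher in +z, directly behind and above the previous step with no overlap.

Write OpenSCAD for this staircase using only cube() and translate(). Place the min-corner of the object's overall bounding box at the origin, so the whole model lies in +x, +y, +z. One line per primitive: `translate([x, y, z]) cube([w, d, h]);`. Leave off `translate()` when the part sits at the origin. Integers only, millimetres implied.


cube([1108, 221, 164]);
translate([0, 221, 164]) cube([1108, 221, 164]);
translate([0, 442, 328]) cube([1108, 221, 164]);
translate([0, 663, 492]) cube([1108, 221, 164]);
translate([0, 884, 656]) cube([1108, 221, 164]);
translate([0, 1105, 820]) cube([1108, 221, 164]);


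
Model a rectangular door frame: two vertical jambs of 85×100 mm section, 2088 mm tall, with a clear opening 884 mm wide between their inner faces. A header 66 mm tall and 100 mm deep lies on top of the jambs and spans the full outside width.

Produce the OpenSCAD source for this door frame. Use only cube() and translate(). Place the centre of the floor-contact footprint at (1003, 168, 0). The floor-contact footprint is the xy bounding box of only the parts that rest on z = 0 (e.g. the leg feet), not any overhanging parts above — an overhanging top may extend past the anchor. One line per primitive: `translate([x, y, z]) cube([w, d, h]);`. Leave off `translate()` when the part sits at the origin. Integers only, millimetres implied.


translate([476, 118, 0]) cube([85, 100, 2088]);
translate([1445, 118, 0]) cube([85, 100, 2088]);
translate([476, 118, 2088]) cube([1054, 100, 66]);


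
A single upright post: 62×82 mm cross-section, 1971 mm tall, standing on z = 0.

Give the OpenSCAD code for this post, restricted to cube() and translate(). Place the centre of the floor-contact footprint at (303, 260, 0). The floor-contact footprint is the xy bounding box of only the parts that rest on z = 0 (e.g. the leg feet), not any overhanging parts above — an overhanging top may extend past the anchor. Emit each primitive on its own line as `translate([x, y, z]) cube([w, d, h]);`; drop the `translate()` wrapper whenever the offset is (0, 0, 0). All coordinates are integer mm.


translate([272, 219, 0]) cube([62, 82, 1971]);


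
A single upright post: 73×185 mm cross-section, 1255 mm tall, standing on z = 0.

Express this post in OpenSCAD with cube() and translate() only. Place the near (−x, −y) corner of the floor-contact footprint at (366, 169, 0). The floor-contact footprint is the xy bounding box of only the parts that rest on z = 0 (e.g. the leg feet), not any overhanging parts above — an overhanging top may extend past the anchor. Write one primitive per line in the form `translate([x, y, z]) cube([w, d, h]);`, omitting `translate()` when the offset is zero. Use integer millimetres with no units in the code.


translate([366, 169, 0]) cube([73, 185, 1255]);


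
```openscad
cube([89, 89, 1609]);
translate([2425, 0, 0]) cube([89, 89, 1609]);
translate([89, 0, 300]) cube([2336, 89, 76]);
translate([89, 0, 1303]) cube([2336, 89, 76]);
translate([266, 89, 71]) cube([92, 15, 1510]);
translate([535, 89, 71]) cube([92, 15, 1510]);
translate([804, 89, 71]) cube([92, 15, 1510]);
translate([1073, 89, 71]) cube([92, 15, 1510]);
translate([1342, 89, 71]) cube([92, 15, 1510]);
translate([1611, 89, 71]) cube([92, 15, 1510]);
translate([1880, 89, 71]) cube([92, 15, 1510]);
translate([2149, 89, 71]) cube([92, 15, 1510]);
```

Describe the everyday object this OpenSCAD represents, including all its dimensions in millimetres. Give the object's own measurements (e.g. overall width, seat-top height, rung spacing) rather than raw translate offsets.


A fence section. Two 89×89 mm posts, 1609 mm tall, stand on the floor with a clear span of 2336 mm between their inner faces. Two horizontal rails of 89×76 mm section span the gap between the posts with their undersides at z = 300 mm and z = 1303 mm, flush with the posts' −y face. 8 pickets, each 92 mm wide, 15 mm thick and 1510 mm tall, are fixed to the +y face of the rails with their bottoms at z = 71 mm, spaced across the span with a 177 mm gap after the −x post and between neighbouring pickets, with 184 mm left before the +x post.


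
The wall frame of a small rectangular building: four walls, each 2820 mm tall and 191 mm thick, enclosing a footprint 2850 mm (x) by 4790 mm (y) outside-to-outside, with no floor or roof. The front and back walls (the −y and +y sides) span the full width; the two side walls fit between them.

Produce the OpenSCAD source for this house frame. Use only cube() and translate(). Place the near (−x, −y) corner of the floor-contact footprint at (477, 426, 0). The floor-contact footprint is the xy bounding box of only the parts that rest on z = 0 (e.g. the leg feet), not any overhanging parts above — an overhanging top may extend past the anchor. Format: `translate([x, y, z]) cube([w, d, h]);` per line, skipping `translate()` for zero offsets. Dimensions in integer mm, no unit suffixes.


translate([477, 426, 0]) cube([2850, 191, 2820]);
translate([477, 5025, 0]) cube([2850, 191, 2820]);
translate([477, 617, 0]) cube([191, 4408, 2820]);
translate([3136, 617, 0]) cube([191, 4408, 2820]);


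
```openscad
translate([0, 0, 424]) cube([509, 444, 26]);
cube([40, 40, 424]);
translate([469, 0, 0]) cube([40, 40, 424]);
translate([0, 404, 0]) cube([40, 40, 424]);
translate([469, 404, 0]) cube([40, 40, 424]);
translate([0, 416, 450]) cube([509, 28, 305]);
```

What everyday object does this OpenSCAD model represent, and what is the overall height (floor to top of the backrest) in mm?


A chair. The overall height is 755 mm.

A slab on four corner posts with a tall panel at the back — a chair. The seat slab sits at z = 424 with thickness 26, and the 305 mm backrest starts at the seat top, so the overall height is 424 + 26 + 305 = 755 mm.


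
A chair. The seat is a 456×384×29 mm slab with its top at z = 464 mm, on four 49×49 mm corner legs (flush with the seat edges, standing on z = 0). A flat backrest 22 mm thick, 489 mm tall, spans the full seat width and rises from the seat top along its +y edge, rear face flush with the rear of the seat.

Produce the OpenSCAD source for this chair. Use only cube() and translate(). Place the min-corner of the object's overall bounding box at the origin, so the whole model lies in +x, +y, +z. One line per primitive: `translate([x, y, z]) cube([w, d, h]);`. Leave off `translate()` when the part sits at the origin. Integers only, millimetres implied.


translate([0, 0, 435]) cube([456, 384, 29]);
cube([49, 49, 435]);
translate([407, 0, 0]) cube([49, 49, 435]);
translate([0, 335, 0]) cube([49, 49, 435]);
translate([407, 335, 0]) cube([49, 49, 435]);
translate([0, 362, 464]) cube([456, 22, 489]);


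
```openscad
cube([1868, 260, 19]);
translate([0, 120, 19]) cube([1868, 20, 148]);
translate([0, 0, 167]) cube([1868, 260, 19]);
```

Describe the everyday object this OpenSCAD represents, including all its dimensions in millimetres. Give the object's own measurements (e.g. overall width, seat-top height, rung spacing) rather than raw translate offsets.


An I-beam lying along x, 1868 mm long. Overall section height 186 mm. Two flanges 260 mm wide (y) and 19 mm thick, one on the floor and one at the top; a web 20 mm thick runs between them, centred on the flange width.


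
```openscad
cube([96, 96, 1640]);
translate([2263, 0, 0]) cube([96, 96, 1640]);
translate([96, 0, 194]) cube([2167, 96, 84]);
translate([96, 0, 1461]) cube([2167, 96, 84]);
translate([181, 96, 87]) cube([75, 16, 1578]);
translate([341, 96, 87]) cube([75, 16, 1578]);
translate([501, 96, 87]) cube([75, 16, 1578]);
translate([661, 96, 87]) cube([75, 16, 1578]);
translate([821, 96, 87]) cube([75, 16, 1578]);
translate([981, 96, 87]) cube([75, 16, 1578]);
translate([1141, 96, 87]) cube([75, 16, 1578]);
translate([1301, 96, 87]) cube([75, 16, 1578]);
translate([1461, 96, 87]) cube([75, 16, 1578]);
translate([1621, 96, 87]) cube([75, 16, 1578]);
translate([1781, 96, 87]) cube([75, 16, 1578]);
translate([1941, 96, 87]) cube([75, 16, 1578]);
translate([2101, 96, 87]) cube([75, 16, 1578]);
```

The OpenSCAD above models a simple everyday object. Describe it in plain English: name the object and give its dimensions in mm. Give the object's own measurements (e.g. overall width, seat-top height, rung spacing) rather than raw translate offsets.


A fence section. Two 96×96 mm posts, 1640 mm tall, stand on the floor with a clear span of 2167 mm between their inner faces. Two horizontal rails of 96×84 mm section span the gap between the posts with their undersides at z = 194 mm and z = 1461 mm, flush with the posts' −y face. 13 pickets, each 75 mm wide, 16 mm thick and 1578 mm tall, are fixed to the +y face of the rails with their bottoms at z = 87 mm, spaced across the span with a 85 mm gap after the −x post and between neighbouring pickets, with 87 mm left before the +x post.


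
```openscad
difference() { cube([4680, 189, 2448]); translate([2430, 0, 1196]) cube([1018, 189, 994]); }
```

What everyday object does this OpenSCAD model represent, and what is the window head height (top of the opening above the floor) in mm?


A wall with a window opening. The window head height is 2190 mm.

A wall with a rectangular opening subtracted — a window. Sill at z = 1196, opening 994 mm tall, so the head is at 1196 + 994 = 2190 mm.


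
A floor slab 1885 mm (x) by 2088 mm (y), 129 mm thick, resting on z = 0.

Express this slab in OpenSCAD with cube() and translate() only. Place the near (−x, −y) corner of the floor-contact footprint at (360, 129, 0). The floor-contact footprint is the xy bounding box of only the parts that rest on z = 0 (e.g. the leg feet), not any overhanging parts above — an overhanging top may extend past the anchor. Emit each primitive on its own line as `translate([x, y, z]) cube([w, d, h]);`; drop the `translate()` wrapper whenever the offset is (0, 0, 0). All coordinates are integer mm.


translate([360, 129, 0]) cube([1885, 2088, 129]);


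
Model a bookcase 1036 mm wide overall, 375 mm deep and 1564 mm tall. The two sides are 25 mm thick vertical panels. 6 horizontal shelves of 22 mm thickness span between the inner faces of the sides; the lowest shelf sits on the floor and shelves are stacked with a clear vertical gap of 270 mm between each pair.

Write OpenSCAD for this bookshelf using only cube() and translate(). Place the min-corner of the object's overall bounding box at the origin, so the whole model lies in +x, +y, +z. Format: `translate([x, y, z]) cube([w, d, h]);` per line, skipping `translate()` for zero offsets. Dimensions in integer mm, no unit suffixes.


cube([25, 375, 1564]);
translate([1011, 0, 0]) cube([25, 375, 1564]);
translate([25, 0, 0]) cube([986, 375, 22]);
translate([25, 0, 292]) cube([986, 375, 22]);
translate([25, 0, 584]) cube([986, 375, 22]);
translate([25, 0, 876]) cube([986, 375, 22]);
translate([25, 0, 1168]) cube([986, 375, 22]);
translate([25, 0, 1460]) cube([986, 375, 22]);


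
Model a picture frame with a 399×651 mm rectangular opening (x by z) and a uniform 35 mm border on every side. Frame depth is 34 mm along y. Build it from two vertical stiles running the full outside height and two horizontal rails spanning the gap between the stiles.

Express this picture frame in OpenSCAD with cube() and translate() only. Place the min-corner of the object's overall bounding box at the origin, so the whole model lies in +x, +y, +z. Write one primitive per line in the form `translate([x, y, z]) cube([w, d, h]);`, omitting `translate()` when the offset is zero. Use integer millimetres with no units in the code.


cube([35, 34, 721]);
translate([434, 0, 0]) cube([35, 34, 721]);
translate([35, 0, 0]) cube([399, 34, 35]);
translate([35, 0, 686]) cube([399, 34, 35]);


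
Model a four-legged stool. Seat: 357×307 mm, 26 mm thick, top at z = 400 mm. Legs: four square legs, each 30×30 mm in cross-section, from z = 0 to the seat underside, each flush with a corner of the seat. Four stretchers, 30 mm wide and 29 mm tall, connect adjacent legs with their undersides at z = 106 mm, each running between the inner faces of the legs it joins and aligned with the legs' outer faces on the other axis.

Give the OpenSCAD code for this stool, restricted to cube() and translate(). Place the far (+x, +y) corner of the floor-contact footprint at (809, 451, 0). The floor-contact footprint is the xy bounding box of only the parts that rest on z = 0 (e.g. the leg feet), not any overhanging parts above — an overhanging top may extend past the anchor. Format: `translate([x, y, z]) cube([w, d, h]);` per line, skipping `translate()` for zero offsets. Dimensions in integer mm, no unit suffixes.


translate([452, 144, 374]) cube([357, 307, 26]);
translate([452, 144, 0]) cube([30, 30, 374]);
translate([779, 144, 0]) cube([30, 30, 374]);
translate([452, 421, 0]) cube([30, 30, 374]);
translate([779, 421, 0]) cube([30, 30, 374]);
translate([482, 144, 106]) cube([297, 30, 29]);
translate([482, 421, 106]) cube([297, 30, 29]);
translate([452, 174, 106]) cube([30, 247, 29]);
translate([779, 174, 106]) cube([30, 247, 29]);


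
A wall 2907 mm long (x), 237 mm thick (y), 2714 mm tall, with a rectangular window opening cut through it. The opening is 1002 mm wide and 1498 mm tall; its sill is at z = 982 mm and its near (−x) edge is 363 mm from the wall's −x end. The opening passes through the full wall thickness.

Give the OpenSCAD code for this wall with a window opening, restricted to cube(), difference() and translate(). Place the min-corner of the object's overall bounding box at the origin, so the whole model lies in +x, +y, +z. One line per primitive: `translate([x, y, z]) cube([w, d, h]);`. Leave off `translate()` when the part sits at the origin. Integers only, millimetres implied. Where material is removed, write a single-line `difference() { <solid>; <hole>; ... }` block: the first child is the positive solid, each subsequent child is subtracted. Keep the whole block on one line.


difference() { cube([2907, 237, 2714]); translate([363, 0, 982]) cube([1002, 237, 1498]); }


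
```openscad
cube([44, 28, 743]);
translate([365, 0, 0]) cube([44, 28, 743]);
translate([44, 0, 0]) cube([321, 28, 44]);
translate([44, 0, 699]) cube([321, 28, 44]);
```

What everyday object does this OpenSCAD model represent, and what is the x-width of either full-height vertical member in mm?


A picture frame. The border width is 44 mm.

Four thin pieces enclosing a rectangular opening — a picture frame. The two full-height stiles are 743 mm tall; the top rail sits at z = 699 and is 44 mm tall, so the border above the opening is 743 − 699 = 44 mm, matching the stile x-width.


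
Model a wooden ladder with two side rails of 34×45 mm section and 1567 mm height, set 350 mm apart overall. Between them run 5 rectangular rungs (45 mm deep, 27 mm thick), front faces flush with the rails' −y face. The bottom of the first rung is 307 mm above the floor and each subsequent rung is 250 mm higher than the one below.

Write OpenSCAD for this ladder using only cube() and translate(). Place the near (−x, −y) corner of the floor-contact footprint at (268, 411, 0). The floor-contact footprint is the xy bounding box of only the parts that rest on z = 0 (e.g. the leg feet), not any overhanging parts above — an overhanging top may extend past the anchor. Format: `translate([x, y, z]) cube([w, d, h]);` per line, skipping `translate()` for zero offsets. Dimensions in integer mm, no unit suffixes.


// rung span = 350 - 2*34 = 282
// rung[k] z = 307 + k*250
translate([268, 411, 0]) cube([34, 45, 1567]);
translate([584, 411, 0]) cube([34, 45, 1567]);
translate([302, 411, 307]) cube([282, 45, 27]);
translate([302, 411, 557]) cube([282, 45, 27]);
translate([302, 411, 807]) cube([282, 45, 27]);
translate([302, 411, 1057]) cube([282, 45, 27]);
translate([302, 411, 1307]) cube([282, 45, 27]);


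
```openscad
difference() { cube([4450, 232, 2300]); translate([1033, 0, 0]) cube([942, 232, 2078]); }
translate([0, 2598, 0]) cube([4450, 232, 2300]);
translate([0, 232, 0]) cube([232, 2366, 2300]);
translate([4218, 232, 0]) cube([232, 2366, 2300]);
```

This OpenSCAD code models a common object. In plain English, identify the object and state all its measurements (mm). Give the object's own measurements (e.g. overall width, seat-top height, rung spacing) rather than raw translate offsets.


A single room: four walls, each 2300 mm tall and 232 mm thick, enclosing an outside footprint 4450×2830 mm (x × y), no floor or roof. The front and back walls (−y and +y sides) run the full x-width; the side walls fit between their inner faces. A door opening 942 mm wide and 2078 mm tall is cut through the front wall from the floor up, its −x edge 1033 mm from the wall's −x end.


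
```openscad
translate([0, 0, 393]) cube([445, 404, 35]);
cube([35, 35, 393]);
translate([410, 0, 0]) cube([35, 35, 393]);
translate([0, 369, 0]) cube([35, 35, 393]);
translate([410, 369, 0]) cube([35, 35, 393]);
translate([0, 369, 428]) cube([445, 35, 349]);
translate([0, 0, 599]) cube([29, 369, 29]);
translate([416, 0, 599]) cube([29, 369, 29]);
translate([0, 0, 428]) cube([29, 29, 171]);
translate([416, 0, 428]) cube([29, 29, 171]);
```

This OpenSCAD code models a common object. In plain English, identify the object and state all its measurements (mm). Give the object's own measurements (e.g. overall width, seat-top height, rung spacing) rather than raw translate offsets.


A chair. The seat is a 445×404×35 mm slab with its top at z = 428 mm, on four 35×35 mm corner legs (flush with the seat edges, standing on z = 0). A flat backrest 35 mm thick, 349 mm tall, spans the full seat width and rises from the seat top along its +y edge, rear face flush with the rear of the seat. Two armrests of 29×29 mm section run along each side from the seat's front edge to the front of the backrest, top faces 200 mm above the seat top and outer faces flush with the seat's x-edges; a 29×29 mm post under the front of each armrest stands on the seat at the front corner.


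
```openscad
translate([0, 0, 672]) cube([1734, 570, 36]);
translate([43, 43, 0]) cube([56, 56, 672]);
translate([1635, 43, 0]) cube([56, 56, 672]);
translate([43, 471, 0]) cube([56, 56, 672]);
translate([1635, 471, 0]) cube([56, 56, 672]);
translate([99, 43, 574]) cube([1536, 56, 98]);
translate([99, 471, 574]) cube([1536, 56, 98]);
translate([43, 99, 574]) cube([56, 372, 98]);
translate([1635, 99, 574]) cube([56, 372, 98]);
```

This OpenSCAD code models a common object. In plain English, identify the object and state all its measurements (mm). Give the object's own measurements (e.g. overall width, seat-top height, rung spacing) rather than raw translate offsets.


A table: top 1734 mm (x) × 570 mm (y), 36 mm thick, upper face at z = 708 mm, on four 56×56 mm square legs, each inset 43 mm from the nearest pair of top edges from z = 0 to the bottom of the top. Four apron rails, 56 mm thick and 98 mm tall, run between adjacent legs with their top edges flush with the underside of the top and their outer faces flush with the legs' outer faces.


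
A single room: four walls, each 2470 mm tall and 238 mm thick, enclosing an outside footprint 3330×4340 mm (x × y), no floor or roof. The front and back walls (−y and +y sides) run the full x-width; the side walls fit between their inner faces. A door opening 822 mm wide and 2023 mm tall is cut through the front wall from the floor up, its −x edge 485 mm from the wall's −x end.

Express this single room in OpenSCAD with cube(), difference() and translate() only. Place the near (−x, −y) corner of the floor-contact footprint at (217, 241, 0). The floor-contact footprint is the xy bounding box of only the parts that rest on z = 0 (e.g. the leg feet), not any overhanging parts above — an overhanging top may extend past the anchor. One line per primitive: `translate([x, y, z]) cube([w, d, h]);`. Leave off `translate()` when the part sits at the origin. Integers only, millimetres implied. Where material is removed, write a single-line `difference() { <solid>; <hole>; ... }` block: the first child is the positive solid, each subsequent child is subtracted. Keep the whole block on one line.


difference() { translate([217, 241, 0]) cube([3330, 238, 2470]); translate([702, 241, 0]) cube([822, 238, 2023]); }
translate([217, 4343, 0]) cube([3330, 238, 2470]);
translate([217, 479, 0]) cube([238, 3864, 2470]);
translate([3309, 479, 0]) cube([238, 3864, 2470]);


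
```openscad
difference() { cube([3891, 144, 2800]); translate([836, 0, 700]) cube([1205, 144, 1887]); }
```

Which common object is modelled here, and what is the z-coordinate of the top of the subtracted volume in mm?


A wall with a window opening. The window head height is 2587 mm.

A wall with a rectangular opening subtracted — a window. Sill at z = 700, opening 1887 mm tall, so the head is at 700 + 1887 = 2587 mm.


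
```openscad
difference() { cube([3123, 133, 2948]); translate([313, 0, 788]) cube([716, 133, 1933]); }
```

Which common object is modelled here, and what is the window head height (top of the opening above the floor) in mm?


A wall with a window opening. The window head height is 2721 mm.

A wall with a rectangular opening subtracted — a window. Sill at z = 788, opening 1933 mm tall, so the head is at 788 + 1933 = 2721 mm.


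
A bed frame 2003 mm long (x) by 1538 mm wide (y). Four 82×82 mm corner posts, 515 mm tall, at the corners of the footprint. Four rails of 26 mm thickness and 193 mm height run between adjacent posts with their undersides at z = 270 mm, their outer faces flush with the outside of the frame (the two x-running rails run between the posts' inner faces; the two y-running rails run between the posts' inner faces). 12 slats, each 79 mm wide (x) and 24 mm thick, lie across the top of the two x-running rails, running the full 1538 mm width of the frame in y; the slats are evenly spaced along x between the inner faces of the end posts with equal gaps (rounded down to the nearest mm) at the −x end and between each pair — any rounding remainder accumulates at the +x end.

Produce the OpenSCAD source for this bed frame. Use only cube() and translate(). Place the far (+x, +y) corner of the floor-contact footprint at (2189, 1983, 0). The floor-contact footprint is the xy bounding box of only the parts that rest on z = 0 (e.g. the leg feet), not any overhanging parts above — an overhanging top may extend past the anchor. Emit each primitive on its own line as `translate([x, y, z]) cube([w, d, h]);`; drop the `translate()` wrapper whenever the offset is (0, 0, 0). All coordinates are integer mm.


translate([186, 445, 0]) cube([82, 82, 515]);
translate([186, 1901, 0]) cube([82, 82, 515]);
translate([2107, 445, 0]) cube([82, 82, 515]);
translate([2107, 1901, 0]) cube([82, 82, 515]);
translate([268, 445, 270]) cube([1839, 26, 193]);
translate([268, 1957, 270]) cube([1839, 26, 193]);
translate([186, 527, 270]) cube([26, 1374, 193]);
translate([2163, 527, 270]) cube([26, 1374, 193]);
translate([336, 445, 463]) cube([79, 1538, 24]);
translate([483, 445, 463]) cube([79, 1538, 24]);
translate([630, 445, 463]) cube([79, 1538, 24]);
translate([777, 445, 463]) cube([79, 1538, 24]);
translate([924, 445, 463]) cube([79, 1538, 24]);
translate([1071, 445, 463]) cube([79, 1538, 24]);
translate([1218, 445, 463]) cube([79, 1538, 24]);
translate([1365, 445, 463]) cube([79, 1538, 24]);
translate([1512, 445, 463]) cube([79, 1538, 24]);
translate([1659, 445, 463]) cube([79, 1538, 24]);
translate([1806, 445, 463]) cube([79, 1538, 24]);
translate([1953, 445, 463]) cube([79, 1538, 24]);


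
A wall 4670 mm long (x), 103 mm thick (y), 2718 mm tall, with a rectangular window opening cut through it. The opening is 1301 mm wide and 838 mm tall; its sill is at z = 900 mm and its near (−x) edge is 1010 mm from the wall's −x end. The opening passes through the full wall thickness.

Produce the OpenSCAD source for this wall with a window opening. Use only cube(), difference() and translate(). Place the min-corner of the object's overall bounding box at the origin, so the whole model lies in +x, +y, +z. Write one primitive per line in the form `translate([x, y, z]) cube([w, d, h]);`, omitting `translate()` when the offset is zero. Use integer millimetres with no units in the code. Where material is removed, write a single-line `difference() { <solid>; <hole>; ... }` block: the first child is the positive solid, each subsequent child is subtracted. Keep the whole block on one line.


difference() { cube([4670, 103, 2718]); translate([1010, 0, 900]) cube([1301, 103, 838]); }


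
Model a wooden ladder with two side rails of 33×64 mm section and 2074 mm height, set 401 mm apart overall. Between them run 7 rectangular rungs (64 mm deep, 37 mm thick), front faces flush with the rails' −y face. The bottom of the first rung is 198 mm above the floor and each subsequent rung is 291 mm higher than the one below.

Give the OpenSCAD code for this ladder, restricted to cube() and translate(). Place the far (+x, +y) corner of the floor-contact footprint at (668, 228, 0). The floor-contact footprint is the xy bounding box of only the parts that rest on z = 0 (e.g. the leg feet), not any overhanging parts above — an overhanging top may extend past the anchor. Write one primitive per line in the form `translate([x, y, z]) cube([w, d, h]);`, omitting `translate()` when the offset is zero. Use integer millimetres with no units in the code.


translate([267, 164, 0]) cube([33, 64, 2074]);
translate([635, 164, 0]) cube([33, 64, 2074]);
translate([300, 164, 198]) cube([335, 64, 37]);
translate([300, 164, 489]) cube([335, 64, 37]);
translate([300, 164, 780]) cube([335, 64, 37]);
translate([300, 164, 1071]) cube([335, 64, 37]);
translate([300, 164, 1362]) cube([335, 64, 37]);
translate([300, 164, 1653]) cube([335, 64, 37]);
translate([300, 164, 1944]) cube([335, 64, 37]);


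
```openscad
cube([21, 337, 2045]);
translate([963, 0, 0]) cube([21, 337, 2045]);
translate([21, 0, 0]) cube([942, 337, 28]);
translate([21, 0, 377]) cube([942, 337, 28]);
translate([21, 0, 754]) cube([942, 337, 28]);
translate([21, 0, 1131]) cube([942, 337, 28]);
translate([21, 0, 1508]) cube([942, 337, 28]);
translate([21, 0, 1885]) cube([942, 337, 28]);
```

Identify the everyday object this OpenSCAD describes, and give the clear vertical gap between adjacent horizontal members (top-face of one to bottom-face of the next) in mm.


A bookshelf. The clear shelf gap is 349 mm.

Two tall side panels with 6 horizontal boards between them — a bookshelf. The first two shelf undersides are at z = 0 and z = 377; with shelf thickness 28, the clear gap is 377 − 0 − 28 = 349 mm.
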